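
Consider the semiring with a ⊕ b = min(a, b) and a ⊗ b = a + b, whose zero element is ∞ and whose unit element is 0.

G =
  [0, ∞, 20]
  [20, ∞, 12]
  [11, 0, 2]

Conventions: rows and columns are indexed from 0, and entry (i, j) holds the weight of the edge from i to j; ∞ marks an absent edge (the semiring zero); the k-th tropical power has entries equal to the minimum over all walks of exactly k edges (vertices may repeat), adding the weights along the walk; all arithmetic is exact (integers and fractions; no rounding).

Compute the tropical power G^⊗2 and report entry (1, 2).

G^⊗2:
  [0, 20, 20]
  [20, 12, 14]
  [11, 2, 4]
Key observation: the optimum is the walk 1->2->2, with weight 12 + 2 = 14.
Optimal value attained by: walk 1->2->2.
Answer: (G^⊗2)[1][2] = 14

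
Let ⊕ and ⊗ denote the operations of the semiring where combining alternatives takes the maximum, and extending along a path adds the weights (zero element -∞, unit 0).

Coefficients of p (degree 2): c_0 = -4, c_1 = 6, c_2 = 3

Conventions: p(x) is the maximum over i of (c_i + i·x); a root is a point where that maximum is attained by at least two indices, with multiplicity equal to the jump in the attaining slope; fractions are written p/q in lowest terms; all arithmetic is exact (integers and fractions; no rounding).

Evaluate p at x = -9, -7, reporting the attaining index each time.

p(-9) = max(-4+0·(-9)=-4, 6+1·(-9)=-3, 3+2·(-9)=-15) = -3 (attained by i=1)
p(-7) = max(-4+0·(-7)=-4, 6+1·(-7)=-1, 3+2·(-7)=-11) = -1 (attained by i=1)
Answer: p(-9) = -3; p(-7) = -1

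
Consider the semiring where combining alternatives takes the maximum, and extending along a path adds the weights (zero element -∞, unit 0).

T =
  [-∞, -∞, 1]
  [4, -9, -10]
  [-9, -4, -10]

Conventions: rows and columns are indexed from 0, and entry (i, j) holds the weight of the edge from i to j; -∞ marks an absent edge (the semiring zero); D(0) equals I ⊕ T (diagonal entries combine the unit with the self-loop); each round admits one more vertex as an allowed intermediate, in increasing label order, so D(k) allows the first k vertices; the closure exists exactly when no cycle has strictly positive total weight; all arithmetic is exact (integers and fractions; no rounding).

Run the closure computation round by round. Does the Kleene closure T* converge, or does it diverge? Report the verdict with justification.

D(0):
  [0, -∞, 1]
  [4, 0, -10]
  [-9, -4, 0]
D(1):
  [0, -∞, 1]
  [4, 0, 5]
  [-9, -4, 0]
Detection: at round 2, diagonal entry (2, 2) turns strictly positive.
Key observation: the cycle 2->1->0->2 has total weight (-4) + 4 + 1, which is strictly positive.
Answer: DIVERGES — positive cycle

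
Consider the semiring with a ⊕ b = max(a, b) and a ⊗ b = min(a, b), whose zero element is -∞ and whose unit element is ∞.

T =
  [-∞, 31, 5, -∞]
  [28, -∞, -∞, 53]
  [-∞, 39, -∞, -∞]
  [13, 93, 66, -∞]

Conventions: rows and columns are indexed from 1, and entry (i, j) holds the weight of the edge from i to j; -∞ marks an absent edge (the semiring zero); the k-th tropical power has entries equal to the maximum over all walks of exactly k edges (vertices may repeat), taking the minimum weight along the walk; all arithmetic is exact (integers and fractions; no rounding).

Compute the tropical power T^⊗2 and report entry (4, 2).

T^⊗2:
  [28, 5, -∞, 31]
  [13, 53, 53, -∞]
  [28, -∞, -∞, 39]
  [28, 39, 5, 53]
Key observation: the optimum is the walk 4->3->2, with weight 66 min 39 = 39.
Optimal value attained by: walk 4->3->2.
Answer: (T^⊗2)[4][2] = 39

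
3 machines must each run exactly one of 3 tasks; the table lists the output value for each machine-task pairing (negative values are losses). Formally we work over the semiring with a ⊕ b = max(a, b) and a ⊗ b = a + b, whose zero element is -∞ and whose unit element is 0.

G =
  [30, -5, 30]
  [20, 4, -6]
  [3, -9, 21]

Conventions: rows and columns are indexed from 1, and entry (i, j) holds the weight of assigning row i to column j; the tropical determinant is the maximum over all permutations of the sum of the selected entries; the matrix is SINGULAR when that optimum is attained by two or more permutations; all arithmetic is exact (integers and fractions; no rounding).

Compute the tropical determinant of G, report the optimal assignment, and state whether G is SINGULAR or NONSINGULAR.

σ = (1, 2, 3): 30 + 4 + 21 = 55
σ = (1, 3, 2): 30 + (-6) + (-9) = 15
σ = (2, 1, 3): (-5) + 20 + 21 = 36
σ = (2, 3, 1): (-5) + (-6) + 3 = -8
σ = (3, 1, 2): 30 + 20 + (-9) = 41
σ = (3, 2, 1): 30 + 4 + 3 = 37
Optimal value attained by: σ = (1, 2, 3).
Answer: det⊕(G) = 55; verdict: NONSINGULAR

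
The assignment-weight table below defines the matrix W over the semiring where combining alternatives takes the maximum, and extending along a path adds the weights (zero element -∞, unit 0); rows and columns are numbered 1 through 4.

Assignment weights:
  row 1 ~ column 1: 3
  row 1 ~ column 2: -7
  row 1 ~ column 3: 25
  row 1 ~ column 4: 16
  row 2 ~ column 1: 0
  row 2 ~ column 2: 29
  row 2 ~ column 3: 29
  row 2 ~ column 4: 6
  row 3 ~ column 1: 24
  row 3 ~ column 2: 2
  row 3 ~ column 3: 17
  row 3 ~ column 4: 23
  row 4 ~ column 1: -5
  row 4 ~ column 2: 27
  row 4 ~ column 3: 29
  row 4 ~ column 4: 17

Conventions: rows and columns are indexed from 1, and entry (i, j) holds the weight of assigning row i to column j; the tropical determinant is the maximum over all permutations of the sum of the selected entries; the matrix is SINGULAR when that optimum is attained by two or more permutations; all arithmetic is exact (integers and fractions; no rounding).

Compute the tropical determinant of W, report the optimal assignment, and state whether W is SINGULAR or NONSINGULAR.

σ = (1, 2, 3, 4): 3 + 29 + 17 + 17 = 66
σ = (1, 2, 4, 3): 3 + 29 + 23 + 29 = 84
σ = (1, 3, 2, 4): 3 + 29 + 2 + 17 = 51
σ = (1, 3, 4, 2): 3 + 29 + 23 + 27 = 82
σ = (1, 4, 2, 3): 3 + 6 + 2 + 29 = 40
σ = (1, 4, 3, 2): 3 + 6 + 17 + 27 = 53
σ = (2, 1, 3, 4): (-7) + 0 + 17 + 17 = 27
σ = (2, 1, 4, 3): (-7) + 0 + 23 + 29 = 45
σ = (2, 3, 1, 4): (-7) + 29 + 24 + 17 = 63
σ = (2, 3, 4, 1): (-7) + 29 + 23 + (-5) = 40
σ = (2, 4, 1, 3): (-7) + 6 + 24 + 29 = 52
σ = (2, 4, 3, 1): (-7) + 6 + 17 + (-5) = 11
σ = (3, 1, 2, 4): 25 + 0 + 2 + 17 = 44
σ = (3, 1, 4, 2): 25 + 0 + 23 + 27 = 75
σ = (3, 2, 1, 4): 25 + 29 + 24 + 17 = 95
σ = (3, 2, 4, 1): 25 + 29 + 23 + (-5) = 72
σ = (3, 4, 1, 2): 25 + 6 + 24 + 27 = 82
σ = (3, 4, 2, 1): 25 + 6 + 2 + (-5) = 28
σ = (4, 1, 2, 3): 16 + 0 + 2 + 29 = 47
σ = (4, 1, 3, 2): 16 + 0 + 17 + 27 = 60
σ = (4, 2, 1, 3): 16 + 29 + 24 + 29 = 98
σ = (4, 2, 3, 1): 16 + 29 + 17 + (-5) = 57
σ = (4, 3, 1, 2): 16 + 29 + 24 + 27 = 96
σ = (4, 3, 2, 1): 16 + 29 + 2 + (-5) = 42
Optimal value attained by: σ = (4, 2, 1, 3).
Answer: det⊕(W) = 98; verdict: NONSINGULAR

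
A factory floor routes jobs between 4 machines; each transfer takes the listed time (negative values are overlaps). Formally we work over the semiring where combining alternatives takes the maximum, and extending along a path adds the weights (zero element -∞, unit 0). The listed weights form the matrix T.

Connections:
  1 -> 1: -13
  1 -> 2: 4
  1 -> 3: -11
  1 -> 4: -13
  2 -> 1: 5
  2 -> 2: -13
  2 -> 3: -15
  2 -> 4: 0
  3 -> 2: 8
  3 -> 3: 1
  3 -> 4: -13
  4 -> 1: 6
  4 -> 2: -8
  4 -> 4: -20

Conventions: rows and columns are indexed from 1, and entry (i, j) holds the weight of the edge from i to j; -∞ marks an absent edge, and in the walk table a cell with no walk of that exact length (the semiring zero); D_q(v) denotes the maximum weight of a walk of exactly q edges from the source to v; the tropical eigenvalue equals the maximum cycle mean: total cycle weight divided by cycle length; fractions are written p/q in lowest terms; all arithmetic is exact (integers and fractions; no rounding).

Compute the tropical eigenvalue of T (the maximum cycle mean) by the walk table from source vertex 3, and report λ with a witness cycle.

q=0: [-∞, -∞, 0, -∞]
q=1: [-∞, 8, 1, -13]
q=2: [13, 9, 2, 8]
q=3: [14, 17, 3, 9]
q=4: [22, 18, 4, 17]
Optimal cycle mean attained by: cycle 1->2->1, total 4 + 5, length 2.
Answer: λ = 9/2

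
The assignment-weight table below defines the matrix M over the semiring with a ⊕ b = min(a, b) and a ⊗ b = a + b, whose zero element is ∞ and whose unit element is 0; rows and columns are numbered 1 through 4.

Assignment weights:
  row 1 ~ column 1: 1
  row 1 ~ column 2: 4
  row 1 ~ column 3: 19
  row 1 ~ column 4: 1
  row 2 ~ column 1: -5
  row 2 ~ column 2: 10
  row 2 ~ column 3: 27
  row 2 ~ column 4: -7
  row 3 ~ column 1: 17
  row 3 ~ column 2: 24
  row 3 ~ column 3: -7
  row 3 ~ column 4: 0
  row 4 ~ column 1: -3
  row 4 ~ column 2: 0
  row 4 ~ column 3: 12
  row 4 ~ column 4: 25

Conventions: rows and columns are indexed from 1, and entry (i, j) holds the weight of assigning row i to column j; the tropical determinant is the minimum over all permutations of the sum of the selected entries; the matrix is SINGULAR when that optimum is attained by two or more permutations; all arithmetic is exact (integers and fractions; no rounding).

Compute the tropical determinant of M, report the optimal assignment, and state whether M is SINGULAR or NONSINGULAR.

σ = (1, 2, 3, 4): 1 + 10 + (-7) + 25 = 29
σ = (1, 2, 4, 3): 1 + 10 + 0 + 12 = 23
σ = (1, 3, 2, 4): 1 + 27 + 24 + 25 = 77
σ = (1, 3, 4, 2): 1 + 27 + 0 + 0 = 28
σ = (1, 4, 2, 3): 1 + (-7) + 24 + 12 = 30
σ = (1, 4, 3, 2): 1 + (-7) + (-7) + 0 = -13
σ = (2, 1, 3, 4): 4 + (-5) + (-7) + 25 = 17
σ = (2, 1, 4, 3): 4 + (-5) + 0 + 12 = 11
σ = (2, 3, 1, 4): 4 + 27 + 17 + 25 = 73
σ = (2, 3, 4, 1): 4 + 27 + 0 + (-3) = 28
σ = (2, 4, 1, 3): 4 + (-7) + 17 + 12 = 26
σ = (2, 4, 3, 1): 4 + (-7) + (-7) + (-3) = -13
σ = (3, 1, 2, 4): 19 + (-5) + 24 + 25 = 63
σ = (3, 1, 4, 2): 19 + (-5) + 0 + 0 = 14
σ = (3, 2, 1, 4): 19 + 10 + 17 + 25 = 71
σ = (3, 2, 4, 1): 19 + 10 + 0 + (-3) = 26
σ = (3, 4, 1, 2): 19 + (-7) + 17 + 0 = 29
σ = (3, 4, 2, 1): 19 + (-7) + 24 + (-3) = 33
σ = (4, 1, 2, 3): 1 + (-5) + 24 + 12 = 32
σ = (4, 1, 3, 2): 1 + (-5) + (-7) + 0 = -11
σ = (4, 2, 1, 3): 1 + 10 + 17 + 12 = 40
σ = (4, 2, 3, 1): 1 + 10 + (-7) + (-3) = 1
σ = (4, 3, 1, 2): 1 + 27 + 17 + 0 = 45
σ = (4, 3, 2, 1): 1 + 27 + 24 + (-3) = 49
Optimal value attained by: σ = (1, 4, 3, 2).
Answer: det⊕(M) = -13; verdict: SINGULAR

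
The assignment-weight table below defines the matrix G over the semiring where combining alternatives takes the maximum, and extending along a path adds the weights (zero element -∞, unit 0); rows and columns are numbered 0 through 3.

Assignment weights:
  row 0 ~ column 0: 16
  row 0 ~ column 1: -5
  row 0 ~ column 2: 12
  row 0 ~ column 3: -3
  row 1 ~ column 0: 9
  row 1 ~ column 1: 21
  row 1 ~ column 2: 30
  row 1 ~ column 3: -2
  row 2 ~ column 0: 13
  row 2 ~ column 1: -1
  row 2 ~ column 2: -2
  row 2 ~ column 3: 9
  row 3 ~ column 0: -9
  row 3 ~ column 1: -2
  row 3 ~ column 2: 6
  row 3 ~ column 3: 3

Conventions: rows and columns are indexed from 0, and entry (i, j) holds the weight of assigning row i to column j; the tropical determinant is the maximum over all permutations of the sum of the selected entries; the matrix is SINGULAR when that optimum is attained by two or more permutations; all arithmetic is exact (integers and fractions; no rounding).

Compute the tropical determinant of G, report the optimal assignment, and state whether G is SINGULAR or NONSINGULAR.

σ = (0, 1, 2, 3): 16 + 21 + (-2) + 3 = 38
σ = (0, 1, 3, 2): 16 + 21 + 9 + 6 = 52
σ = (0, 2, 1, 3): 16 + 30 + (-1) + 3 = 48
σ = (0, 2, 3, 1): 16 + 30 + 9 + (-2) = 53
σ = (0, 3, 1, 2): 16 + (-2) + (-1) + 6 = 19
σ = (0, 3, 2, 1): 16 + (-2) + (-2) + (-2) = 10
σ = (1, 0, 2, 3): (-5) + 9 + (-2) + 3 = 5
σ = (1, 0, 3, 2): (-5) + 9 + 9 + 6 = 19
σ = (1, 2, 0, 3): (-5) + 30 + 13 + 3 = 41
σ = (1, 2, 3, 0): (-5) + 30 + 9 + (-9) = 25
σ = (1, 3, 0, 2): (-5) + (-2) + 13 + 6 = 12
σ = (1, 3, 2, 0): (-5) + (-2) + (-2) + (-9) = -18
σ = (2, 0, 1, 3): 12 + 9 + (-1) + 3 = 23
σ = (2, 0, 3, 1): 12 + 9 + 9 + (-2) = 28
σ = (2, 1, 0, 3): 12 + 21 + 13 + 3 = 49
σ = (2, 1, 3, 0): 12 + 21 + 9 + (-9) = 33
σ = (2, 3, 0, 1): 12 + (-2) + 13 + (-2) = 21
σ = (2, 3, 1, 0): 12 + (-2) + (-1) + (-9) = 0
σ = (3, 0, 1, 2): (-3) + 9 + (-1) + 6 = 11
σ = (3, 0, 2, 1): (-3) + 9 + (-2) + (-2) = 2
σ = (3, 1, 0, 2): (-3) + 21 + 13 + 6 = 37
σ = (3, 1, 2, 0): (-3) + 21 + (-2) + (-9) = 7
σ = (3, 2, 0, 1): (-3) + 30 + 13 + (-2) = 38
σ = (3, 2, 1, 0): (-3) + 30 + (-1) + (-9) = 17
Optimal value attained by: σ = (0, 2, 3, 1).
Answer: det⊕(G) = 53; verdict: NONSINGULAR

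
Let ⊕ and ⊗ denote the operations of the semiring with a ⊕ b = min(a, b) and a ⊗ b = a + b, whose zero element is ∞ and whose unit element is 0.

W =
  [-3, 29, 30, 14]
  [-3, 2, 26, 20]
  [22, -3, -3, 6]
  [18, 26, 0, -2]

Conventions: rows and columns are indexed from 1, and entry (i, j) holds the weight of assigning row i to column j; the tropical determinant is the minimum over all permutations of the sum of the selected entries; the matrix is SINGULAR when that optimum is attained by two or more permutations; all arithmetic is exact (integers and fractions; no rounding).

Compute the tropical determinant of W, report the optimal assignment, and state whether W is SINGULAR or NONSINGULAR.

σ = (1, 2, 3, 4): (-3) + 2 + (-3) + (-2) = -6
σ = (1, 2, 4, 3): (-3) + 2 + 6 + 0 = 5
σ = (1, 3, 2, 4): (-3) + 26 + (-3) + (-2) = 18
σ = (1, 3, 4, 2): (-3) + 26 + 6 + 26 = 55
σ = (1, 4, 2, 3): (-3) + 20 + (-3) + 0 = 14
σ = (1, 4, 3, 2): (-3) + 20 + (-3) + 26 = 40
σ = (2, 1, 3, 4): 29 + (-3) + (-3) + (-2) = 21
σ = (2, 1, 4, 3): 29 + (-3) + 6 + 0 = 32
σ = (2, 3, 1, 4): 29 + 26 + 22 + (-2) = 75
σ = (2, 3, 4, 1): 29 + 26 + 6 + 18 = 79
σ = (2, 4, 1, 3): 29 + 20 + 22 + 0 = 71
σ = (2, 4, 3, 1): 29 + 20 + (-3) + 18 = 64
σ = (3, 1, 2, 4): 30 + (-3) + (-3) + (-2) = 22
σ = (3, 1, 4, 2): 30 + (-3) + 6 + 26 = 59
σ = (3, 2, 1, 4): 30 + 2 + 22 + (-2) = 52
σ = (3, 2, 4, 1): 30 + 2 + 6 + 18 = 56
σ = (3, 4, 1, 2): 30 + 20 + 22 + 26 = 98
σ = (3, 4, 2, 1): 30 + 20 + (-3) + 18 = 65
σ = (4, 1, 2, 3): 14 + (-3) + (-3) + 0 = 8
σ = (4, 1, 3, 2): 14 + (-3) + (-3) + 26 = 34
σ = (4, 2, 1, 3): 14 + 2 + 22 + 0 = 38
σ = (4, 2, 3, 1): 14 + 2 + (-3) + 18 = 31
σ = (4, 3, 1, 2): 14 + 26 + 22 + 26 = 88
σ = (4, 3, 2, 1): 14 + 26 + (-3) + 18 = 55
Optimal value attained by: σ = (1, 2, 3, 4).
Answer: det⊕(W) = -6; verdict: NONSINGULAR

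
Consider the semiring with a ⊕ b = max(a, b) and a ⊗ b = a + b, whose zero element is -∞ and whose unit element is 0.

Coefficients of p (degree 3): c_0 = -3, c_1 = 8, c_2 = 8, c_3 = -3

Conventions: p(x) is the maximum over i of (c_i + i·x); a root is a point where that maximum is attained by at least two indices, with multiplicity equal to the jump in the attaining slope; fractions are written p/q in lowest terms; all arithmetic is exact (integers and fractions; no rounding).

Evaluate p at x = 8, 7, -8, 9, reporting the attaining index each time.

p(8) = max(-3+0·8=-3, 8+1·8=16, 8+2·8=24, -3+3·8=21) = 24 (attained by i=2)
p(7) = max(-3+0·7=-3, 8+1·7=15, 8+2·7=22, -3+3·7=18) = 22 (attained by i=2)
p(-8) = max(-3+0·(-8)=-3, 8+1·(-8)=0, 8+2·(-8)=-8, -3+3·(-8)=-27) = 0 (attained by i=1)
p(9) = max(-3+0·9=-3, 8+1·9=17, 8+2·9=26, -3+3·9=24) = 26 (attained by i=2)
Answer: p(8) = 24; p(7) = 22; p(-8) = 0; p(9) = 26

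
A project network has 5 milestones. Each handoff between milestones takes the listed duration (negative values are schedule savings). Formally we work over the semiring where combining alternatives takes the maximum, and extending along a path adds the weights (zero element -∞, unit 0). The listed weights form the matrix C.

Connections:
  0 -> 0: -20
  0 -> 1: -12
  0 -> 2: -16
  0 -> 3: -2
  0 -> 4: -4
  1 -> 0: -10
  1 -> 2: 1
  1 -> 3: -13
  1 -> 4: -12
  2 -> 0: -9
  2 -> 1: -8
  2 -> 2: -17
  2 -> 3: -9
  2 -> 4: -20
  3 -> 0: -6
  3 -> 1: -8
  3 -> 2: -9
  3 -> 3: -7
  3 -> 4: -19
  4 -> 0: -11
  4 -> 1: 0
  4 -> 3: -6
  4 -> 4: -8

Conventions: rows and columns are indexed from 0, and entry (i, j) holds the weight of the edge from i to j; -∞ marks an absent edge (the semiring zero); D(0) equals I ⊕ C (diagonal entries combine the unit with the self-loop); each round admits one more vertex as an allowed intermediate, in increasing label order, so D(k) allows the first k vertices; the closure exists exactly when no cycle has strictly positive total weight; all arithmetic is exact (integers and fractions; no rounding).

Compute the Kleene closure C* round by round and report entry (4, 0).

D(0):
  [0, -12, -16, -2, -4]
  [-10, 0, 1, -13, -12]
  [-9, -8, 0, -9, -20]
  [-6, -8, -9, 0, -19]
  [-11, 0, -∞, -6, 0]
D(1):
  [0, -12, -16, -2, -4]
  [-10, 0, 1, -12, -12]
  [-9, -8, 0, -9, -13]
  [-6, -8, -9, 0, -10]
  [-11, 0, -27, -6, 0]
D(2):
  [0, -12, -11, -2, -4]
  [-10, 0, 1, -12, -12]
  [-9, -8, 0, -9, -13]
  [-6, -8, -7, 0, -10]
  [-10, 0, 1, -6, 0]
D(3):
  [0, -12, -11, -2, -4]
  [-8, 0, 1, -8, -12]
  [-9, -8, 0, -9, -13]
  [-6, -8, -7, 0, -10]
  [-8, 0, 1, -6, 0]
D(4):
  [0, -10, -9, -2, -4]
  [-8, 0, 1, -8, -12]
  [-9, -8, 0, -9, -13]
  [-6, -8, -7, 0, -10]
  [-8, 0, 1, -6, 0]
D(5):
  [0, -4, -3, -2, -4]
  [-8, 0, 1, -8, -12]
  [-9, -8, 0, -9, -13]
  [-6, -8, -7, 0, -10]
  [-8, 0, 1, -6, 0]
Answer: C*[4][0] = -8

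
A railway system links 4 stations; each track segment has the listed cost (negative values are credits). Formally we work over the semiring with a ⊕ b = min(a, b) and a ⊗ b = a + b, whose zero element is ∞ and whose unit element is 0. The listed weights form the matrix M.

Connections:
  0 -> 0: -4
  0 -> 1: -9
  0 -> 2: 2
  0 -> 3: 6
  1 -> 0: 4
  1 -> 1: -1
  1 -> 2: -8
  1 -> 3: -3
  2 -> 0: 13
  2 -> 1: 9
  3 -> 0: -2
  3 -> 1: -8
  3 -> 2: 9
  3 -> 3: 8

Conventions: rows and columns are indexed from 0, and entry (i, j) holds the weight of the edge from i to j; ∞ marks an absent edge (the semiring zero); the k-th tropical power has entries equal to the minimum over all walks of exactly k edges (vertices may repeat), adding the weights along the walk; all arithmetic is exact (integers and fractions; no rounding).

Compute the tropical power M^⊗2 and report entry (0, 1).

M^⊗2:
  [-8, -13, -17, -12]
  [-5, -11, -9, -4]
  [9, 4, 1, 6]
  [-6, -11, -16, -11]
Key observation: the optimum is the walk 0->0->1, with weight (-4) + (-9) = -13.
Optimal value attained by: walk 0->0->1.
Answer: (M^⊗2)[0][1] = -13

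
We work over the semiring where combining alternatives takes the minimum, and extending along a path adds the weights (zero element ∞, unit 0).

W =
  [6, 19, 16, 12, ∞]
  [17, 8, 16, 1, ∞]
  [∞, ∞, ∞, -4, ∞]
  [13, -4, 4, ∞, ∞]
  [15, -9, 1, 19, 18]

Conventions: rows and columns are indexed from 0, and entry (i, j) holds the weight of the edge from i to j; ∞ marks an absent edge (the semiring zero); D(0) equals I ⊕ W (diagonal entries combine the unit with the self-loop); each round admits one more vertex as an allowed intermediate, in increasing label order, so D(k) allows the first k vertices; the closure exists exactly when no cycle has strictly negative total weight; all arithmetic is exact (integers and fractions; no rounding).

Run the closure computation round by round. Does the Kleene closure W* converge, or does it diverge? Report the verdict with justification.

D(0):
  [0, 19, 16, 12, ∞]
  [17, 0, 16, 1, ∞]
  [∞, ∞, 0, -4, ∞]
  [13, -4, 4, 0, ∞]
  [15, -9, 1, 19, 0]
D(1):
  [0, 19, 16, 12, ∞]
  [17, 0, 16, 1, ∞]
  [∞, ∞, 0, -4, ∞]
  [13, -4, 4, 0, ∞]
  [15, -9, 1, 19, 0]
Detection: at round 2, diagonal entry (3, 3) turns strictly negative.
Key observation: the cycle 3->1->3 has total weight (-4) + 1, which is strictly negative.
Answer: DIVERGES — negative cycle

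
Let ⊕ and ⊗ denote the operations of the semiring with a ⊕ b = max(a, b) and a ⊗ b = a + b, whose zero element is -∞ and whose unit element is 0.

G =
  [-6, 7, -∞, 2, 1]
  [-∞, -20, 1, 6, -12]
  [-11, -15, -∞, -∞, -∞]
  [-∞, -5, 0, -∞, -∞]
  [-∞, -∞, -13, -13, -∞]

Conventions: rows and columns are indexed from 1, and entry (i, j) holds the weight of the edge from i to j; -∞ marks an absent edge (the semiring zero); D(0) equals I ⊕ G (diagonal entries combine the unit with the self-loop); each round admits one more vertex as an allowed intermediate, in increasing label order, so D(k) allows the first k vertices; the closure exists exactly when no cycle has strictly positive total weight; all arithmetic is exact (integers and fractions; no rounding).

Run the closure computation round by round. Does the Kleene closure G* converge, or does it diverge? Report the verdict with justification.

D(0):
  [0, 7, -∞, 2, 1]
  [-∞, 0, 1, 6, -12]
  [-11, -15, 0, -∞, -∞]
  [-∞, -5, 0, 0, -∞]
  [-∞, -∞, -13, -13, 0]
D(1):
  [0, 7, -∞, 2, 1]
  [-∞, 0, 1, 6, -12]
  [-11, -4, 0, -9, -10]
  [-∞, -5, 0, 0, -∞]
  [-∞, -∞, -13, -13, 0]
Detection: at round 2, diagonal entry (4, 4) turns strictly positive.
Key observation: the cycle 4->2->4 has total weight (-5) + 6, which is strictly positive.
Answer: DIVERGES — positive cycle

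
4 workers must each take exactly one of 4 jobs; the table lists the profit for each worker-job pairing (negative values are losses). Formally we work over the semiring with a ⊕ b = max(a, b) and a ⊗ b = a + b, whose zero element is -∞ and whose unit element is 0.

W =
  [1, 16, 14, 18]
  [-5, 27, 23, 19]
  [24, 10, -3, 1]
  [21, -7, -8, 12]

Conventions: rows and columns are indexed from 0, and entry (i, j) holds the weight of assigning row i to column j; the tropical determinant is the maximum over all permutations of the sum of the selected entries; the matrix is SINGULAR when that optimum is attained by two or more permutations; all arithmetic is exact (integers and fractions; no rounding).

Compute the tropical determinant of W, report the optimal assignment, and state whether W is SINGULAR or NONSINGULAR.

σ = (0, 1, 2, 3): 1 + 27 + (-3) + 12 = 37
σ = (0, 1, 3, 2): 1 + 27 + 1 + (-8) = 21
σ = (0, 2, 1, 3): 1 + 23 + 10 + 12 = 46
σ = (0, 2, 3, 1): 1 + 23 + 1 + (-7) = 18
σ = (0, 3, 1, 2): 1 + 19 + 10 + (-8) = 22
σ = (0, 3, 2, 1): 1 + 19 + (-3) + (-7) = 10
σ = (1, 0, 2, 3): 16 + (-5) + (-3) + 12 = 20
σ = (1, 0, 3, 2): 16 + (-5) + 1 + (-8) = 4
σ = (1, 2, 0, 3): 16 + 23 + 24 + 12 = 75
σ = (1, 2, 3, 0): 16 + 23 + 1 + 21 = 61
σ = (1, 3, 0, 2): 16 + 19 + 24 + (-8) = 51
σ = (1, 3, 2, 0): 16 + 19 + (-3) + 21 = 53
σ = (2, 0, 1, 3): 14 + (-5) + 10 + 12 = 31
σ = (2, 0, 3, 1): 14 + (-5) + 1 + (-7) = 3
σ = (2, 1, 0, 3): 14 + 27 + 24 + 12 = 77
σ = (2, 1, 3, 0): 14 + 27 + 1 + 21 = 63
σ = (2, 3, 0, 1): 14 + 19 + 24 + (-7) = 50
σ = (2, 3, 1, 0): 14 + 19 + 10 + 21 = 64
σ = (3, 0, 1, 2): 18 + (-5) + 10 + (-8) = 15
σ = (3, 0, 2, 1): 18 + (-5) + (-3) + (-7) = 3
σ = (3, 1, 0, 2): 18 + 27 + 24 + (-8) = 61
σ = (3, 1, 2, 0): 18 + 27 + (-3) + 21 = 63
σ = (3, 2, 0, 1): 18 + 23 + 24 + (-7) = 58
σ = (3, 2, 1, 0): 18 + 23 + 10 + 21 = 72
Optimal value attained by: σ = (2, 1, 0, 3).
Answer: det⊕(W) = 77; verdict: NONSINGULAR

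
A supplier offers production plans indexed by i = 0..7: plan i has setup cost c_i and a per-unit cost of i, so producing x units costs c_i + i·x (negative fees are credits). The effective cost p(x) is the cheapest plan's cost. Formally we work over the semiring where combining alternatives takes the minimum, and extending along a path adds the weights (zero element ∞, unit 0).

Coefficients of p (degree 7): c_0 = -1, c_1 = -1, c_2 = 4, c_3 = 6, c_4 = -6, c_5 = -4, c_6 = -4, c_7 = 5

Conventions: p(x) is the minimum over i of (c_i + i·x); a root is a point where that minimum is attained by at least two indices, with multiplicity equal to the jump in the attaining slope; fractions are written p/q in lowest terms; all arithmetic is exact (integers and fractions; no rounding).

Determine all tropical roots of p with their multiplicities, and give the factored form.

hull edge (i=0, c=-1) to (i=4, c=-6): slope -5/4, span 4
hull edge (i=4, c=-6) to (i=6, c=-4): slope 1, span 2
hull edge (i=6, c=-4) to (i=7, c=5): slope 9, span 1
Factored form: p(x) = 5 ⊗ (x ⊕ (-9)) ⊗ (x ⊕ (-1)) ⊗ (x ⊕ (-1)) ⊗ (x ⊕ 5/4) ⊗ (x ⊕ 5/4) ⊗ (x ⊕ 5/4) ⊗ (x ⊕ 5/4)
Answer: roots = -9 (mult 1), -1 (mult 2), 5/4 (mult 4)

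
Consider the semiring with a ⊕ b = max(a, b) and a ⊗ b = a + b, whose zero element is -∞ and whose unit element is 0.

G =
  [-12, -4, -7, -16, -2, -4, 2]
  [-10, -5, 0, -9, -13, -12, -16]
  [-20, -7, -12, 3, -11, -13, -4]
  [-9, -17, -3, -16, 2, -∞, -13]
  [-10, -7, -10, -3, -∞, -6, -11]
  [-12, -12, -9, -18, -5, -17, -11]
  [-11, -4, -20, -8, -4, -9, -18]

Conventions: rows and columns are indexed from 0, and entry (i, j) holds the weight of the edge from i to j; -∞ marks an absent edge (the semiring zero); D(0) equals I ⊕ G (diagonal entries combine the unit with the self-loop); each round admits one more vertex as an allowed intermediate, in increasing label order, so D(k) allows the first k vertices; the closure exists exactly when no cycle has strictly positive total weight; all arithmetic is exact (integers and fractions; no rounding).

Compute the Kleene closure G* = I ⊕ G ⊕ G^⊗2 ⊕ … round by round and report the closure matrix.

D(0):
  [0, -4, -7, -16, -2, -4, 2]
  [-10, 0, 0, -9, -13, -12, -16]
  [-20, -7, 0, 3, -11, -13, -4]
  [-9, -17, -3, 0, 2, -∞, -13]
  [-10, -7, -10, -3, 0, -6, -11]
  [-12, -12, -9, -18, -5, 0, -11]
  [-11, -4, -20, -8, -4, -9, 0]
D(1):
  [0, -4, -7, -16, -2, -4, 2]
  [-10, 0, 0, -9, -12, -12, -8]
  [-20, -7, 0, 3, -11, -13, -4]
  [-9, -13, -3, 0, 2, -13, -7]
  [-10, -7, -10, -3, 0, -6, -8]
  [-12, -12, -9, -18, -5, 0, -10]
  [-11, -4, -18, -8, -4, -9, 0]
D(2):
  [0, -4, -4, -13, -2, -4, 2]
  [-10, 0, 0, -9, -12, -12, -8]
  [-17, -7, 0, 3, -11, -13, -4]
  [-9, -13, -3, 0, 2, -13, -7]
  [-10, -7, -7, -3, 0, -6, -8]
  [-12, -12, -9, -18, -5, 0, -10]
  [-11, -4, -4, -8, -4, -9, 0]
D(3):
  [0, -4, -4, -1, -2, -4, 2]
  [-10, 0, 0, 3, -11, -12, -4]
  [-17, -7, 0, 3, -11, -13, -4]
  [-9, -10, -3, 0, 2, -13, -7]
  [-10, -7, -7, -3, 0, -6, -8]
  [-12, -12, -9, -6, -5, 0, -10]
  [-11, -4, -4, -1, -4, -9, 0]
D(4):
  [0, -4, -4, -1, 1, -4, 2]
  [-6, 0, 0, 3, 5, -10, -4]
  [-6, -7, 0, 3, 5, -10, -4]
  [-9, -10, -3, 0, 2, -13, -7]
  [-10, -7, -6, -3, 0, -6, -8]
  [-12, -12, -9, -6, -4, 0, -10]
  [-10, -4, -4, -1, 1, -9, 0]
D(5):
  [0, -4, -4, -1, 1, -4, 2]
  [-5, 0, 0, 3, 5, -1, -3]
  [-5, -2, 0, 3, 5, -1, -3]
  [-8, -5, -3, 0, 2, -4, -6]
  [-10, -7, -6, -3, 0, -6, -8]
  [-12, -11, -9, -6, -4, 0, -10]
  [-9, -4, -4, -1, 1, -5, 0]
D(6):
  [0, -4, -4, -1, 1, -4, 2]
  [-5, 0, 0, 3, 5, -1, -3]
  [-5, -2, 0, 3, 5, -1, -3]
  [-8, -5, -3, 0, 2, -4, -6]
  [-10, -7, -6, -3, 0, -6, -8]
  [-12, -11, -9, -6, -4, 0, -10]
  [-9, -4, -4, -1, 1, -5, 0]
D(7):
  [0, -2, -2, 1, 3, -3, 2]
  [-5, 0, 0, 3, 5, -1, -3]
  [-5, -2, 0, 3, 5, -1, -3]
  [-8, -5, -3, 0, 2, -4, -6]
  [-10, -7, -6, -3, 0, -6, -8]
  [-12, -11, -9, -6, -4, 0, -10]
  [-9, -4, -4, -1, 1, -5, 0]
Answer: G* = [[0, -2, -2, 1, 3, -3, 2], [-5, 0, 0, 3, 5, -1, -3], [-5, -2, 0, 3, 5, -1, -3], [-8, -5, -3, 0, 2, -4, -6], [-10, -7, -6, -3, 0, -6, -8], [-12, -11, -9, -6, -4, 0, -10], [-9, -4, -4, -1, 1, -5, 0]]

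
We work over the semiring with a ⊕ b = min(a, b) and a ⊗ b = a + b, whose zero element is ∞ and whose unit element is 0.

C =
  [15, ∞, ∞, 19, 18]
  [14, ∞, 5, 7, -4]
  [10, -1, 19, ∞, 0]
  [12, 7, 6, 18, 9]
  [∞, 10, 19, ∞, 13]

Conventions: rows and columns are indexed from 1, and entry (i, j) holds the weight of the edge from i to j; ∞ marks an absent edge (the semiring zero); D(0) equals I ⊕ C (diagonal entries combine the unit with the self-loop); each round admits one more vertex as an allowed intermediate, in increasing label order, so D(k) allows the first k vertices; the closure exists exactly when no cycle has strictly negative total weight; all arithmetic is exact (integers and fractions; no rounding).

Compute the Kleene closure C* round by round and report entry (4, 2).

D(0):
  [0, ∞, ∞, 19, 18]
  [14, 0, 5, 7, -4]
  [10, -1, 0, ∞, 0]
  [12, 7, 6, 0, 9]
  [∞, 10, 19, ∞, 0]
D(1):
  [0, ∞, ∞, 19, 18]
  [14, 0, 5, 7, -4]
  [10, -1, 0, 29, 0]
  [12, 7, 6, 0, 9]
  [∞, 10, 19, ∞, 0]
D(2):
  [0, ∞, ∞, 19, 18]
  [14, 0, 5, 7, -4]
  [10, -1, 0, 6, -5]
  [12, 7, 6, 0, 3]
  [24, 10, 15, 17, 0]
D(3):
  [0, ∞, ∞, 19, 18]
  [14, 0, 5, 7, -4]
  [10, -1, 0, 6, -5]
  [12, 5, 6, 0, 1]
  [24, 10, 15, 17, 0]
D(4):
  [0, 24, 25, 19, 18]
  [14, 0, 5, 7, -4]
  [10, -1, 0, 6, -5]
  [12, 5, 6, 0, 1]
  [24, 10, 15, 17, 0]
D(5):
  [0, 24, 25, 19, 18]
  [14, 0, 5, 7, -4]
  [10, -1, 0, 6, -5]
  [12, 5, 6, 0, 1]
  [24, 10, 15, 17, 0]
Answer: C*[4][2] = 5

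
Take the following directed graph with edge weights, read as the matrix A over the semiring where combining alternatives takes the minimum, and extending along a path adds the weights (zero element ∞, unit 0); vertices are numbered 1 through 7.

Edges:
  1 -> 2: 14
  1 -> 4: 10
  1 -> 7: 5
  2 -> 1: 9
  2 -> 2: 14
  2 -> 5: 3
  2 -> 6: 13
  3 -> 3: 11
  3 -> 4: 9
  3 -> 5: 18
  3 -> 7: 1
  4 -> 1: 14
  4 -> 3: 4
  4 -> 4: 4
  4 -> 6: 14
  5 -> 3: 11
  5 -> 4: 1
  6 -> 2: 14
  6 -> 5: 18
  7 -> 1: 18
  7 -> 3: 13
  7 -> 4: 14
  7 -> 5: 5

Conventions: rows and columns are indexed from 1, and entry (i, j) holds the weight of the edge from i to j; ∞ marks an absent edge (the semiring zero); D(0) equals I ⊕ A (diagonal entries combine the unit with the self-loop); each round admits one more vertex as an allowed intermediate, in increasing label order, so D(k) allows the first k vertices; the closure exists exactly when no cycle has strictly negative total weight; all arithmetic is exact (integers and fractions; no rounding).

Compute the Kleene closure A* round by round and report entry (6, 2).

D(0):
  [0, 14, ∞, 10, ∞, ∞, 5]
  [9, 0, ∞, ∞, 3, 13, ∞]
  [∞, ∞, 0, 9, 18, ∞, 1]
  [14, ∞, 4, 0, ∞, 14, ∞]
  [∞, ∞, 11, 1, 0, ∞, ∞]
  [∞, 14, ∞, ∞, 18, 0, ∞]
  [18, ∞, 13, 14, 5, ∞, 0]
D(1):
  [0, 14, ∞, 10, ∞, ∞, 5]
  [9, 0, ∞, 19, 3, 13, 14]
  [∞, ∞, 0, 9, 18, ∞, 1]
  [14, 28, 4, 0, ∞, 14, 19]
  [∞, ∞, 11, 1, 0, ∞, ∞]
  [∞, 14, ∞, ∞, 18, 0, ∞]
  [18, 32, 13, 14, 5, ∞, 0]
D(2):
  [0, 14, ∞, 10, 17, 27, 5]
  [9, 0, ∞, 19, 3, 13, 14]
  [∞, ∞, 0, 9, 18, ∞, 1]
  [14, 28, 4, 0, 31, 14, 19]
  [∞, ∞, 11, 1, 0, ∞, ∞]
  [23, 14, ∞, 33, 17, 0, 28]
  [18, 32, 13, 14, 5, 45, 0]
D(3):
  [0, 14, ∞, 10, 17, 27, 5]
  [9, 0, ∞, 19, 3, 13, 14]
  [∞, ∞, 0, 9, 18, ∞, 1]
  [14, 28, 4, 0, 22, 14, 5]
  [∞, ∞, 11, 1, 0, ∞, 12]
  [23, 14, ∞, 33, 17, 0, 28]
  [18, 32, 13, 14, 5, 45, 0]
D(4):
  [0, 14, 14, 10, 17, 24, 5]
  [9, 0, 23, 19, 3, 13, 14]
  [23, 37, 0, 9, 18, 23, 1]
  [14, 28, 4, 0, 22, 14, 5]
  [15, 29, 5, 1, 0, 15, 6]
  [23, 14, 37, 33, 17, 0, 28]
  [18, 32, 13, 14, 5, 28, 0]
D(5):
  [0, 14, 14, 10, 17, 24, 5]
  [9, 0, 8, 4, 3, 13, 9]
  [23, 37, 0, 9, 18, 23, 1]
  [14, 28, 4, 0, 22, 14, 5]
  [15, 29, 5, 1, 0, 15, 6]
  [23, 14, 22, 18, 17, 0, 23]
  [18, 32, 10, 6, 5, 20, 0]
D(6):
  [0, 14, 14, 10, 17, 24, 5]
  [9, 0, 8, 4, 3, 13, 9]
  [23, 37, 0, 9, 18, 23, 1]
  [14, 28, 4, 0, 22, 14, 5]
  [15, 29, 5, 1, 0, 15, 6]
  [23, 14, 22, 18, 17, 0, 23]
  [18, 32, 10, 6, 5, 20, 0]
D(7):
  [0, 14, 14, 10, 10, 24, 5]
  [9, 0, 8, 4, 3, 13, 9]
  [19, 33, 0, 7, 6, 21, 1]
  [14, 28, 4, 0, 10, 14, 5]
  [15, 29, 5, 1, 0, 15, 6]
  [23, 14, 22, 18, 17, 0, 23]
  [18, 32, 10, 6, 5, 20, 0]
Answer: A*[6][2] = 14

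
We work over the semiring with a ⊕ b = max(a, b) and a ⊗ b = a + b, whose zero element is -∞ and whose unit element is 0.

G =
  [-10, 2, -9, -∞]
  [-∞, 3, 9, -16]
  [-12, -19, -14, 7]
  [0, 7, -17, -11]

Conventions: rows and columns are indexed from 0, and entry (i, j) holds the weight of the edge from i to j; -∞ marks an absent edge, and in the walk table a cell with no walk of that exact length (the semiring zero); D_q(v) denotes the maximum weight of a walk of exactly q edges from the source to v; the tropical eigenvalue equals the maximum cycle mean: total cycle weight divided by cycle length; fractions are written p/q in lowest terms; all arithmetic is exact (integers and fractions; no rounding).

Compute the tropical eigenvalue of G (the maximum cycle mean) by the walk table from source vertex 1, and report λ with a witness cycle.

q=0: [-∞, 0, -∞, -∞]
q=1: [-∞, 3, 9, -16]
q=2: [-3, 6, 12, 16]
q=3: [16, 23, 15, 19]
q=4: [19, 26, 32, 22]
Optimal cycle mean attained by: cycle 1->2->3->1, total 9 + 7 + 7, length 3.
Answer: λ = 23/3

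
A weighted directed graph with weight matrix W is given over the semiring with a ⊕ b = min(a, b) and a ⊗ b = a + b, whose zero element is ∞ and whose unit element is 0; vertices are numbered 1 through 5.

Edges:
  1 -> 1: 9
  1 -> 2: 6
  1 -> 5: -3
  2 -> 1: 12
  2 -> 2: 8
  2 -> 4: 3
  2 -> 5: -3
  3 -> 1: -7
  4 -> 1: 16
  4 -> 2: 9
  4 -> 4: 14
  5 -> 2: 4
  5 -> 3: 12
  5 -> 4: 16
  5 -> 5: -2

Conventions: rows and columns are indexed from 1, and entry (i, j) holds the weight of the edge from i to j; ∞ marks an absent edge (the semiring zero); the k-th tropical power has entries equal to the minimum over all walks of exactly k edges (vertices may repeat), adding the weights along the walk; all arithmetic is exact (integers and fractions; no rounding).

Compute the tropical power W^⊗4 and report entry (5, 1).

W^⊗2:
  [18, 1, 9, 9, -5]
  [19, 1, 9, 11, -5]
  [2, -1, ∞, ∞, -10]
  [21, 17, ∞, 12, 6]
  [5, 2, 10, 7, -4]
W^⊗3:
  [2, -1, 7, 4, -7]
  [2, -1, 7, 4, -7]
  [11, -6, 2, 2, -12]
  [28, 10, 18, 20, 4]
  [3, 0, 8, 5, -6]
W^⊗4:
  [0, -3, 5, 2, -9]
  [0, -3, 5, 2, -9]
  [-5, -8, 0, -3, -14]
  [11, 8, 16, 13, 2]
  [1, -2, 6, 3, -8]
Key observation: the optimum is the walk 5->5->5->3->1, with weight (-2) + (-2) + 12 + (-7) = 1.
Optimal value attained by: walk 5->5->5->3->1.
Answer: (W^⊗4)[5][1] = 1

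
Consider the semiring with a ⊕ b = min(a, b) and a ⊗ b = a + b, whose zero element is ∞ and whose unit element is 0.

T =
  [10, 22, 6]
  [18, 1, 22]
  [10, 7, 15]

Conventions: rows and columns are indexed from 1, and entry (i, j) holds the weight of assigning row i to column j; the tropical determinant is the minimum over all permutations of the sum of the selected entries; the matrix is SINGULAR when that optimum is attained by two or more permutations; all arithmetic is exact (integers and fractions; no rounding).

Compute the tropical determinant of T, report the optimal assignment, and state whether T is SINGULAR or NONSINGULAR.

σ = (1, 2, 3): 10 + 1 + 15 = 26
σ = (1, 3, 2): 10 + 22 + 7 = 39
σ = (2, 1, 3): 22 + 18 + 15 = 55
σ = (2, 3, 1): 22 + 22 + 10 = 54
σ = (3, 1, 2): 6 + 18 + 7 = 31
σ = (3, 2, 1): 6 + 1 + 10 = 17
Optimal value attained by: σ = (3, 2, 1).
Answer: det⊕(T) = 17; verdict: NONSINGULAR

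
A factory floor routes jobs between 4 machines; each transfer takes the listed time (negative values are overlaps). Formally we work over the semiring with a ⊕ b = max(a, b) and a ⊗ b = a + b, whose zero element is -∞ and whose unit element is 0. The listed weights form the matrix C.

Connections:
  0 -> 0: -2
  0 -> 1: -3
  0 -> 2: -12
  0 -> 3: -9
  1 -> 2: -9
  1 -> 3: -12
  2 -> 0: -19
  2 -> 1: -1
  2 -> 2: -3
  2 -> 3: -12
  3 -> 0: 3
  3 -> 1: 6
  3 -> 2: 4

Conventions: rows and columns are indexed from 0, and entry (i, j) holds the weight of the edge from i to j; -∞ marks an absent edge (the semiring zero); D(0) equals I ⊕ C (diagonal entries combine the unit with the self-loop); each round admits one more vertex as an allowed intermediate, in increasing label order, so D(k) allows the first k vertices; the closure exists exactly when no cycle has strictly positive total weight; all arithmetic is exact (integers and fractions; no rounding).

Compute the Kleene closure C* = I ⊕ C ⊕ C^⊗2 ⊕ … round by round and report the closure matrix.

D(0):
  [0, -3, -12, -9]
  [-∞, 0, -9, -12]
  [-19, -1, 0, -12]
  [3, 6, 4, 0]
D(1):
  [0, -3, -12, -9]
  [-∞, 0, -9, -12]
  [-19, -1, 0, -12]
  [3, 6, 4, 0]
D(2):
  [0, -3, -12, -9]
  [-∞, 0, -9, -12]
  [-19, -1, 0, -12]
  [3, 6, 4, 0]
D(3):
  [0, -3, -12, -9]
  [-28, 0, -9, -12]
  [-19, -1, 0, -12]
  [3, 6, 4, 0]
D(4):
  [0, -3, -5, -9]
  [-9, 0, -8, -12]
  [-9, -1, 0, -12]
  [3, 6, 4, 0]
Answer: C* = [[0, -3, -5, -9], [-9, 0, -8, -12], [-9, -1, 0, -12], [3, 6, 4, 0]]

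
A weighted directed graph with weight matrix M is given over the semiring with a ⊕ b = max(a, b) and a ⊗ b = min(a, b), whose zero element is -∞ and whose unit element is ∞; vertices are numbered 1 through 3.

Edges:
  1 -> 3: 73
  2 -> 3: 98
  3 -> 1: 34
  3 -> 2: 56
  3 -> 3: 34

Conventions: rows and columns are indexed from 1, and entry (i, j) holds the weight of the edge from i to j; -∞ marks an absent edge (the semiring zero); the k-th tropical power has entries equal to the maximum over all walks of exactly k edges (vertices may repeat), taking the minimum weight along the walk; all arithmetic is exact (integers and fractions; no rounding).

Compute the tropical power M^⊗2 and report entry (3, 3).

M^⊗2:
  [34, 56, 34]
  [34, 56, 34]
  [34, 34, 56]
Key observation: the optimum is the walk 3->2->3, with weight 56 min 98 = 56.
Optimal value attained by: walk 3->2->3.
Answer: (M^⊗2)[3][3] = 56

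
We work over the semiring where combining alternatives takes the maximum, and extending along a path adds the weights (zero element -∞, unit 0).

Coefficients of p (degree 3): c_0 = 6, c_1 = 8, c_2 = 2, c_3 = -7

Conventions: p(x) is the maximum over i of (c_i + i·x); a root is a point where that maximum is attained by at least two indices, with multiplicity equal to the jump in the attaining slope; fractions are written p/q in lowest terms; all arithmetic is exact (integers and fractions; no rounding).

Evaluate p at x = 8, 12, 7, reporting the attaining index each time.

p(8) = max(6+0·8=6, 8+1·8=16, 2+2·8=18, -7+3·8=17) = 18 (attained by i=2)
p(12) = max(6+0·12=6, 8+1·12=20, 2+2·12=26, -7+3·12=29) = 29 (attained by i=3)
p(7) = max(6+0·7=6, 8+1·7=15, 2+2·7=16, -7+3·7=14) = 16 (attained by i=2)
Answer: p(8) = 18; p(12) = 29; p(7) = 16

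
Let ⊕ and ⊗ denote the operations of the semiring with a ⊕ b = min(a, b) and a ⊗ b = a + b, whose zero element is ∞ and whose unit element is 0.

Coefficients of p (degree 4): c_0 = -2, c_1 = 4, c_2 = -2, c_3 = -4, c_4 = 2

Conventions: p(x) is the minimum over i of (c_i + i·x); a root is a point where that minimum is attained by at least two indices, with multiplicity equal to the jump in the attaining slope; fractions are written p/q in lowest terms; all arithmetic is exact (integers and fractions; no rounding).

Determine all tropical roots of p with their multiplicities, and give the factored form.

hull edge (i=0, c=-2) to (i=3, c=-4): slope -2/3, span 3
hull edge (i=3, c=-4) to (i=4, c=2): slope 6, span 1
Factored form: p(x) = 2 ⊗ (x ⊕ (-6)) ⊗ (x ⊕ 2/3) ⊗ (x ⊕ 2/3) ⊗ (x ⊕ 2/3)
Answer: roots = -6 (mult 1), 2/3 (mult 3)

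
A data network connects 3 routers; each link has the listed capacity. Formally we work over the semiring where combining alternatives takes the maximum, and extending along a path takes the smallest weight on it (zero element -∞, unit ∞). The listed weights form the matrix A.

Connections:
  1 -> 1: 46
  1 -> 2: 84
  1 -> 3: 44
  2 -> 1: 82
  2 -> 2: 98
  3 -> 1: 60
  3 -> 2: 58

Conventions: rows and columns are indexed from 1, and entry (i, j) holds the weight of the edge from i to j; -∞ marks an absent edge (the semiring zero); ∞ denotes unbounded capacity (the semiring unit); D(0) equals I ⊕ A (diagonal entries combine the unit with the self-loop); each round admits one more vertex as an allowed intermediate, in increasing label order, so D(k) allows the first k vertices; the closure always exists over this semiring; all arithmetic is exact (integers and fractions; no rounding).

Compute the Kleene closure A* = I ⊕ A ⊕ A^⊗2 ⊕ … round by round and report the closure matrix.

D(0):
  [∞, 84, 44]
  [82, ∞, -∞]
  [60, 58, ∞]
D(1):
  [∞, 84, 44]
  [82, ∞, 44]
  [60, 60, ∞]
D(2):
  [∞, 84, 44]
  [82, ∞, 44]
  [60, 60, ∞]
D(3):
  [∞, 84, 44]
  [82, ∞, 44]
  [60, 60, ∞]
Answer: A* = [[∞, 84, 44], [82, ∞, 44], [60, 60, ∞]]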